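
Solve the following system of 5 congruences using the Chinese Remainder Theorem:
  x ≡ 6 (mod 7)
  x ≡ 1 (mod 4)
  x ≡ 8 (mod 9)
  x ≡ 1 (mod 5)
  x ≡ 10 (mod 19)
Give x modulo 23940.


Product of moduli M = 7 · 4 · 9 · 5 · 19 = 23940.
Merge one congruence at a time:
  Start: x ≡ 6 (mod 7).
  Combine with x ≡ 1 (mod 4); new modulus lcm = 28.
    Write x = 6 + 7·t and substitute into x ≡ 1 (mod 4): 7·t ≡ 1 − 6 = -5 (mod 4).
    Reduce coefficients mod 4: 3·t ≡ 3 (mod 4).
    The inverse of 3 mod 4 is 3 (since 3·3 = 9 = 2·4 + 1), so t ≡ 3·3 = 9 ≡ 1 (mod 4).
    Then x = 6 + 7·1 = 13, valid modulo lcm(7, 4) = 28: x ≡ 13 (mod 28).
  Combine with x ≡ 8 (mod 9); new modulus lcm = 252.
    Write x = 13 + 28·t and substitute into x ≡ 8 (mod 9): 28·t ≡ 8 − 13 = -5 (mod 9).
    Reduce coefficients mod 9: 1·t ≡ 4 (mod 9).
    So t ≡ 4 (mod 9).
    Then x = 13 + 28·4 = 125, valid modulo lcm(28, 9) = 252: x ≡ 125 (mod 252).
  Combine with x ≡ 1 (mod 5); new modulus lcm = 1260.
    Write x = 125 + 252·t and substitute into x ≡ 1 (mod 5): 252·t ≡ 1 − 125 = -124 (mod 5).
    Reduce coefficients mod 5: 2·t ≡ 1 (mod 5).
    The inverse of 2 mod 5 is 3 (since 2·3 = 6 = 1·5 + 1), so t ≡ 3·1 = 3 ≡ 3 (mod 5).
    Then x = 125 + 252·3 = 881, valid modulo lcm(252, 5) = 1260: x ≡ 881 (mod 1260).
  Combine with x ≡ 10 (mod 19); new modulus lcm = 23940.
    Write x = 881 + 1260·t and substitute into x ≡ 10 (mod 19): 1260·t ≡ 10 − 881 = -871 (mod 19).
    Reduce coefficients mod 19: 6·t ≡ 3 (mod 19).
    The inverse of 6 mod 19 is 16 (since 6·16 = 96 = 5·19 + 1), so t ≡ 16·3 = 48 ≡ 10 (mod 19).
    Then x = 881 + 1260·10 = 13481, valid modulo lcm(1260, 19) = 23940: x ≡ 13481 (mod 23940).
Verify against each original: 13481 mod 7 = 6, 13481 mod 4 = 1, 13481 mod 9 = 8, 13481 mod 5 = 1, 13481 mod 19 = 10.

x ≡ 13481 (mod 23940).


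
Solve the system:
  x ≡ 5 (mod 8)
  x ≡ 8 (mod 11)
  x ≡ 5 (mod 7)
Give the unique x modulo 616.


Moduli 8, 11, 7 are pairwise coprime; by CRT there is a unique solution modulo M = 8 · 11 · 7 = 616.
Solve pairwise, accumulating the modulus:
  Start with x ≡ 5 (mod 8).
  Combine with x ≡ 8 (mod 11): since gcd(8, 11) = 1, we get a unique residue mod 88.
    Write x = 5 + 8·t and substitute into x ≡ 8 (mod 11): 8·t ≡ 8 − 5 = 3 (mod 11).
    The inverse of 8 mod 11 is 7 (since 8·7 = 56 = 5·11 + 1), so t ≡ 7·3 = 21 ≡ 10 (mod 11).
    Then x = 5 + 8·10 = 85, valid modulo lcm(8, 11) = 88: x ≡ 85 (mod 88).
  Combine with x ≡ 5 (mod 7): since gcd(88, 7) = 1, we get a unique residue mod 616.
    Write x = 85 + 88·t and substitute into x ≡ 5 (mod 7): 88·t ≡ 5 − 85 = -80 (mod 7).
    Reduce coefficients mod 7: 4·t ≡ 4 (mod 7).
    The inverse of 4 mod 7 is 2 (since 4·2 = 8 = 1·7 + 1), so t ≡ 2·4 = 8 ≡ 1 (mod 7).
    Then x = 85 + 88·1 = 173, valid modulo lcm(88, 7) = 616: x ≡ 173 (mod 616).
Verify: 173 mod 8 = 5 ✓, 173 mod 11 = 8 ✓, 173 mod 7 = 5 ✓.

x ≡ 173 (mod 616).


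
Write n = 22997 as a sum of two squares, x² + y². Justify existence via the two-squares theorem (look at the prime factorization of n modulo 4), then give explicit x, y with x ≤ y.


Step 1: Factor n = 22997 = 13 · 29 · 61.
Step 2: Check the mod-4 condition on each prime factor: 13 ≡ 1 (mod 4), exponent 1; 29 ≡ 1 (mod 4), exponent 1; 61 ≡ 1 (mod 4), exponent 1.
All primes ≡ 3 (mod 4) appear to even exponent (or don't appear), so by the two-squares theorem n IS expressible as a sum of two squares.
Step 3: Build a representation. Here n = 13 · 29 · 61 is a product of primes ≡ 1 (mod 4). Each prime p ≡ 1 (mod 4) is itself a sum of two squares; find a² by testing p − a² for a perfect square:
  13: 13 − 1² = 12, 13 − 2² = 9 = 3² ⇒ 13 = 2² + 3².
  29: 29 − 1² = 28, 29 − 2² = 25 = 5² ⇒ 29 = 2² + 5².
  61: 61 − 1² = 60, 61 − 2² = 57, 61 − 3² = 52, 61 − 4² = 45, 61 − 5² = 36 = 6² ⇒ 61 = 5² + 6².
  Combine using the Brahmagupta–Fibonacci identity (a² + b²)(c² + d²) = (ac − bd)² + (ad + bc)² = (ac + bd)² + (ad − bc)²:
  13 · 29 = 377: from (2² + 3²)(2² + 5²), take (2·2 − 3·5, 2·5 + 3·2) = (4 − 15, 10 + 6) = (-11, 16); dropping signs (only squares matter) gives (11, 16); check 11² + 16² = 121 + 256 = 377 ✓.
  377 · 61 = 22997: from (11² + 16²)(5² + 6²), take (11·5 − 16·6, 11·6 + 16·5) = (55 − 96, 66 + 80) = (-41, 146); dropping signs (only squares matter) gives (41, 146); check 41² + 146² = 1681 + 21316 = 22997 ✓.
Step 4: Order so x ≤ y and verify: 41² + 146² = 1681 + 21316 = 22997 = n. ✓

n = 22997 = 41² + 146² (one valid representation with x ≤ y).


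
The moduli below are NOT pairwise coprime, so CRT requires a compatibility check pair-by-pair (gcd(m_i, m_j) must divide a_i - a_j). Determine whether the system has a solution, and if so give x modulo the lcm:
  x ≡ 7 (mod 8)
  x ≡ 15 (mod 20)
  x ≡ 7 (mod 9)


Moduli 8, 20, 9 are not pairwise coprime, so CRT works modulo lcm(m_i) when all pairwise compatibility conditions hold.
Pairwise compatibility: gcd(m_i, m_j) must divide a_i - a_j for every pair.
Merge one congruence at a time:
  Start: x ≡ 7 (mod 8).
  Combine with x ≡ 15 (mod 20): gcd(8, 20) = 4; 15 - 7 = 8, which IS divisible by 4, so compatible.
    Write x = 7 + 8·t and substitute into x ≡ 15 (mod 20): 8·t ≡ 15 − 7 = 8 (mod 20).
    Divide the congruence (and modulus) by g = 4: 2·t ≡ 2 (mod 5).
    The inverse of 2 mod 5 is 3 (since 2·3 = 6 = 1·5 + 1), so t ≡ 3·2 = 6 ≡ 1 (mod 5).
    Then x = 7 + 8·1 = 15, valid modulo lcm(8, 20) = 40: x ≡ 15 (mod 40).
  Combine with x ≡ 7 (mod 9): gcd(40, 9) = 1; 7 - 15 = -8, which IS divisible by 1, so compatible.
    Write x = 15 + 40·t and substitute into x ≡ 7 (mod 9): 40·t ≡ 7 − 15 = -8 (mod 9).
    Reduce coefficients mod 9: 4·t ≡ 1 (mod 9).
    The inverse of 4 mod 9 is 7 (since 4·7 = 28 = 3·9 + 1), so t ≡ 7·1 = 7 ≡ 7 (mod 9).
    Then x = 15 + 40·7 = 295, valid modulo lcm(40, 9) = 360: x ≡ 295 (mod 360).
Verify: 295 mod 8 = 7, 295 mod 20 = 15, 295 mod 9 = 7.

x ≡ 295 (mod 360).


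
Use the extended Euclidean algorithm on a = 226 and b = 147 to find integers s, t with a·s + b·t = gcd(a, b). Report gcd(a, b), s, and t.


Euclidean algorithm on (226, 147) — divide until remainder is 0:
  226 = 1 · 147 + 79
  147 = 1 · 79 + 68
  79 = 1 · 68 + 11
  68 = 6 · 11 + 2
  11 = 5 · 2 + 1
  2 = 2 · 1 + 0
gcd(226, 147) = 1.
Track Bezout coefficients alongside the remainders: start with r₀ = 226 = a·1 + b·0 (s = 1, t = 0) and r₁ = 147 = a·0 + b·1 (s = 0, t = 1); each new remainder r_{k+1} = r_{k-1} − q_k·r_k inherits s_{k+1} = s_{k-1} − q_k·s_k, t_{k+1} = t_{k-1} − q_k·t_k, so r_k = a·s_k + b·t_k at every step:
  q = 1: r = 79, s = 1 − 1·0 = 1, t = 0 − 1·1 = -1  (check: 226·1 + 147·(-1) = 79)
  q = 1: r = 68, s = 0 − 1·1 = -1, t = 1 − 1·(-1) = 2  (check: 226·(-1) + 147·2 = 68)
  q = 1: r = 11, s = 1 − 1·(-1) = 2, t = -1 − 1·2 = -3  (check: 226·2 + 147·(-3) = 11)
  q = 6: r = 2, s = -1 − 6·2 = -13, t = 2 − 6·(-3) = 20  (check: 226·(-13) + 147·20 = 2)
  q = 5: r = 1, s = 2 − 5·(-13) = 67, t = -3 − 5·20 = -103  (check: 226·67 + 147·(-103) = 1)
The row with r = 1 (the gcd) gives the Bezout coefficients s = 67, t = -103.
Result: 226 · (67) + 147 · (-103) = 1.

gcd(226, 147) = 1; s = 67, t = -103 (check: 226·67 + 147·(-103) = 1).


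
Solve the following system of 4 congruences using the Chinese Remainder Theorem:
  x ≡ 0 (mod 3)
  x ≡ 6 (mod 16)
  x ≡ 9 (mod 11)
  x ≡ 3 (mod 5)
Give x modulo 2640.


Product of moduli M = 3 · 16 · 11 · 5 = 2640.
Merge one congruence at a time:
  Start: x ≡ 0 (mod 3).
  Combine with x ≡ 6 (mod 16); new modulus lcm = 48.
    Write x = 0 + 3·t and substitute into x ≡ 6 (mod 16): 3·t ≡ 6 − 0 = 6 (mod 16).
    The inverse of 3 mod 16 is 11 (since 3·11 = 33 = 2·16 + 1), so t ≡ 11·6 = 66 ≡ 2 (mod 16).
    Then x = 0 + 3·2 = 6, valid modulo lcm(3, 16) = 48: x ≡ 6 (mod 48).
  Combine with x ≡ 9 (mod 11); new modulus lcm = 528.
    Write x = 6 + 48·t and substitute into x ≡ 9 (mod 11): 48·t ≡ 9 − 6 = 3 (mod 11).
    Reduce coefficients mod 11: 4·t ≡ 3 (mod 11).
    The inverse of 4 mod 11 is 3 (since 4·3 = 12 = 1·11 + 1), so t ≡ 3·3 = 9 ≡ 9 (mod 11).
    Then x = 6 + 48·9 = 438, valid modulo lcm(48, 11) = 528: x ≡ 438 (mod 528).
  Combine with x ≡ 3 (mod 5); new modulus lcm = 2640.
    Write x = 438 + 528·t and substitute into x ≡ 3 (mod 5): 528·t ≡ 3 − 438 = -435 (mod 5).
    Reduce coefficients mod 5: 3·t ≡ 0 (mod 5).
    The inverse of 3 mod 5 is 2 (since 3·2 = 6 = 1·5 + 1), so t ≡ 2·0 = 0 ≡ 0 (mod 5).
    Then x = 438 + 528·0 = 438, valid modulo lcm(528, 5) = 2640: x ≡ 438 (mod 2640).
Verify against each original: 438 mod 3 = 0, 438 mod 16 = 6, 438 mod 11 = 9, 438 mod 5 = 3.

x ≡ 438 (mod 2640).


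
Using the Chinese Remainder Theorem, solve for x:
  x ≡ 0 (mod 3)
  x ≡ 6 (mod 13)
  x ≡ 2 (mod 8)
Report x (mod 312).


Moduli 3, 13, 8 are pairwise coprime; by CRT there is a unique solution modulo M = 3 · 13 · 8 = 312.
Solve pairwise, accumulating the modulus:
  Start with x ≡ 0 (mod 3).
  Combine with x ≡ 6 (mod 13): since gcd(3, 13) = 1, we get a unique residue mod 39.
    Write x = 0 + 3·t and substitute into x ≡ 6 (mod 13): 3·t ≡ 6 − 0 = 6 (mod 13).
    The inverse of 3 mod 13 is 9 (since 3·9 = 27 = 2·13 + 1), so t ≡ 9·6 = 54 ≡ 2 (mod 13).
    Then x = 0 + 3·2 = 6, valid modulo lcm(3, 13) = 39: x ≡ 6 (mod 39).
  Combine with x ≡ 2 (mod 8): since gcd(39, 8) = 1, we get a unique residue mod 312.
    Write x = 6 + 39·t and substitute into x ≡ 2 (mod 8): 39·t ≡ 2 − 6 = -4 (mod 8).
    Reduce coefficients mod 8: 7·t ≡ 4 (mod 8).
    The inverse of 7 mod 8 is 7 (since 7·7 = 49 = 6·8 + 1), so t ≡ 7·4 = 28 ≡ 4 (mod 8).
    Then x = 6 + 39·4 = 162, valid modulo lcm(39, 8) = 312: x ≡ 162 (mod 312).
Verify: 162 mod 3 = 0 ✓, 162 mod 13 = 6 ✓, 162 mod 8 = 2 ✓.

x ≡ 162 (mod 312).


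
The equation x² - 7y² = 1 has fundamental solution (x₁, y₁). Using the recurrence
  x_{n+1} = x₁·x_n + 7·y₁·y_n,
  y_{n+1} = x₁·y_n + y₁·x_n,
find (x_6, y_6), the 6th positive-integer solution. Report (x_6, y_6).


Step 1: Find the fundamental solution (x₁, y₁) of x² - 7y² = 1.
  Expand √7 as a continued fraction. a₀ = ⌊√7⌋ = 2; iterate m_{k+1} = d_k·a_k − m_k, d_{k+1} = (7 − m_{k+1}²)/d_k, a_{k+1} = ⌊(a₀ + m_{k+1})/d_{k+1}⌋ (starting m₀ = 0, d₀ = 1), with convergents p_k = a_k·p_{k-1} + p_{k-2}, q_k = a_k·q_{k-1} + q_{k-2} (p₋₁ = 1, q₋₁ = 0):
  k = 0: a₀ = 2; p₀/q₀ = 2/1; p₀² − 7·q₀² = 4 − 7 = -3.
  k = 1: m = 2, d = 3, a = ⌊(2 + 2)/3⌋ = 1; p/q = (1·2 + 1)/(1·1 + 0) = 3/1; p² − 7·q² = 9 − 7 = 2.
  k = 2: m = 1, d = 2, a = ⌊(2 + 1)/2⌋ = 1; p/q = (1·3 + 2)/(1·1 + 1) = 5/2; p² − 7·q² = 25 − 28 = -3.
  k = 3: m = 1, d = 3, a = ⌊(2 + 1)/3⌋ = 1; p/q = (1·5 + 3)/(1·2 + 1) = 8/3; p² − 7·q² = 64 − 63 = 1.
  The first convergent with p² − 7·q² = 1 gives the fundamental solution (x₁, y₁) = (8, 3).
Step 2: Apply the recurrence (x_{n+1}, y_{n+1}) = (x₁x_n + 7y₁y_n, x₁y_n + y₁x_n) repeatedly.
  From (x_1, y_1) = (8, 3): x_2 = 8·8 + 7·3·3 = 127; y_2 = 8·3 + 3·8 = 48.
  From (x_2, y_2) = (127, 48): x_3 = 8·127 + 7·3·48 = 2024; y_3 = 8·48 + 3·127 = 765.
  From (x_3, y_3) = (2024, 765): x_4 = 8·2024 + 7·3·765 = 32257; y_4 = 8·765 + 3·2024 = 12192.
  From (x_4, y_4) = (32257, 12192): x_5 = 8·32257 + 7·3·12192 = 514088; y_5 = 8·12192 + 3·32257 = 194307.
  From (x_5, y_5) = (514088, 194307): x_6 = 8·514088 + 7·3·194307 = 8193151; y_6 = 8·194307 + 3·514088 = 3096720.
Step 3: Verify x_6² - 7·y_6² = 67127723308801 - 67127723308800 = 1 (should be 1). ✓

(x_1, y_1) = (8, 3); (x_6, y_6) = (8193151, 3096720).


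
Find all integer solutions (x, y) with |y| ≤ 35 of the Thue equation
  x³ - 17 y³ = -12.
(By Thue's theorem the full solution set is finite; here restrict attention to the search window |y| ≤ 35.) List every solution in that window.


The equation is x³ - 17y³ = -12. For fixed y, x³ = 17·y³ − 12, so a solution requires the RHS to be a perfect cube.
Strategy: iterate y from -35 to 35, compute RHS = 17·y³ − 12, and check whether it is a (positive or negative) perfect cube.
Check small values of y:
  y = 0: RHS = -12 is not a perfect cube.
  y = 1: RHS = 5 is not a perfect cube.
  y = -1: RHS = -29 is not a perfect cube.
  y = 2: RHS = 124 is not a perfect cube.
  y = -2: RHS = -148 is not a perfect cube.
  y = 3: RHS = 447 is not a perfect cube.
  y = -3: RHS = -471 is not a perfect cube.
Continuing the search up to |y| = 35 finds no solutions either.
No (x, y) in the scanned range satisfies the equation.

No integer solutions with |y| ≤ 35.


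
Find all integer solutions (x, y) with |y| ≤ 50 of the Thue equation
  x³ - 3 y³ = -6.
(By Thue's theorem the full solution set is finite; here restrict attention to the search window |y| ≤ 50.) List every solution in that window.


The equation is x³ - 3y³ = -6. For fixed y, x³ = 3·y³ − 6, so a solution requires the RHS to be a perfect cube.
Strategy: iterate y from -50 to 50, compute RHS = 3·y³ − 6, and check whether it is a (positive or negative) perfect cube.
Check small values of y:
  y = 0: RHS = -6 is not a perfect cube.
  y = 1: RHS = -3 is not a perfect cube.
  y = -1: RHS = -9 is not a perfect cube.
  y = 2: RHS = 18 is not a perfect cube.
  y = -2: RHS = -30 is not a perfect cube.
  y = 3: RHS = 75 is not a perfect cube.
  y = -3: RHS = -87 is not a perfect cube.
Continuing the search up to |y| = 50 finds no solutions either.
No (x, y) in the scanned range satisfies the equation.

No integer solutions with |y| ≤ 50.


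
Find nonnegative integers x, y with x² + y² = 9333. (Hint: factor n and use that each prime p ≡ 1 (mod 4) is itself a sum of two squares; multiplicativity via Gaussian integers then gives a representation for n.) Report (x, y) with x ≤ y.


Step 1: Factor n = 9333 = 3^2 · 17 · 61.
Step 2: Check the mod-4 condition on each prime factor: 3 ≡ 3 (mod 4), exponent 2 (must be even); 17 ≡ 1 (mod 4), exponent 1; 61 ≡ 1 (mod 4), exponent 1.
All primes ≡ 3 (mod 4) appear to even exponent (or don't appear), so by the two-squares theorem n IS expressible as a sum of two squares.
Step 3: Build a representation. Group n = k² · m with k = 3 and m = 17 · 61 = 1037 (a product of primes ≡ 1 (mod 4)); a representation of m scales to one of n via (k·x)² + (k·y)² = k²(x² + y²). Each prime p ≡ 1 (mod 4) is itself a sum of two squares; find a² by testing p − a² for a perfect square:
  17: 17 − 1² = 16 = 4² ⇒ 17 = 1² + 4².
  61: 61 − 1² = 60, 61 − 2² = 57, 61 − 3² = 52, 61 − 4² = 45, 61 − 5² = 36 = 6² ⇒ 61 = 5² + 6².
  Combine using the Brahmagupta–Fibonacci identity (a² + b²)(c² + d²) = (ac − bd)² + (ad + bc)² = (ac + bd)² + (ad − bc)²:
  17 · 61 = 1037: from (1² + 4²)(5² + 6²), take (1·5 − 4·6, 1·6 + 4·5) = (5 − 24, 6 + 20) = (-19, 26); dropping signs (only squares matter) gives (19, 26); check 19² + 26² = 361 + 676 = 1037 ✓.
  Scale by k = 3: (3·19, 3·26) = (57, 78).
Step 4: Order so x ≤ y and verify: 57² + 78² = 3249 + 6084 = 9333 = n. ✓

n = 9333 = 57² + 78² (one valid representation with x ≤ y).


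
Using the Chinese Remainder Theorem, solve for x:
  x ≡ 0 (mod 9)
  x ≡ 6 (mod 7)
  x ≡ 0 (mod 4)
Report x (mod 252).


Moduli 9, 7, 4 are pairwise coprime; by CRT there is a unique solution modulo M = 9 · 7 · 4 = 252.
Solve pairwise, accumulating the modulus:
  Start with x ≡ 0 (mod 9).
  Combine with x ≡ 6 (mod 7): since gcd(9, 7) = 1, we get a unique residue mod 63.
    Write x = 0 + 9·t and substitute into x ≡ 6 (mod 7): 9·t ≡ 6 − 0 = 6 (mod 7).
    Reduce coefficients mod 7: 2·t ≡ 6 (mod 7).
    The inverse of 2 mod 7 is 4 (since 2·4 = 8 = 1·7 + 1), so t ≡ 4·6 = 24 ≡ 3 (mod 7).
    Then x = 0 + 9·3 = 27, valid modulo lcm(9, 7) = 63: x ≡ 27 (mod 63).
  Combine with x ≡ 0 (mod 4): since gcd(63, 4) = 1, we get a unique residue mod 252.
    Write x = 27 + 63·t and substitute into x ≡ 0 (mod 4): 63·t ≡ 0 − 27 = -27 (mod 4).
    Reduce coefficients mod 4: 3·t ≡ 1 (mod 4).
    The inverse of 3 mod 4 is 3 (since 3·3 = 9 = 2·4 + 1), so t ≡ 3·1 = 3 ≡ 3 (mod 4).
    Then x = 27 + 63·3 = 216, valid modulo lcm(63, 4) = 252: x ≡ 216 (mod 252).
Verify: 216 mod 9 = 0 ✓, 216 mod 7 = 6 ✓, 216 mod 4 = 0 ✓.

x ≡ 216 (mod 252).


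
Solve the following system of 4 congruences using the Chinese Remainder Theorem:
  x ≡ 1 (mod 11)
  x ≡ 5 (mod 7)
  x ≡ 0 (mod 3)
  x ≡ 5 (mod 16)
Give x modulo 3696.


Product of moduli M = 11 · 7 · 3 · 16 = 3696.
Merge one congruence at a time:
  Start: x ≡ 1 (mod 11).
  Combine with x ≡ 5 (mod 7); new modulus lcm = 77.
    Write x = 1 + 11·t and substitute into x ≡ 5 (mod 7): 11·t ≡ 5 − 1 = 4 (mod 7).
    Reduce coefficients mod 7: 4·t ≡ 4 (mod 7).
    The inverse of 4 mod 7 is 2 (since 4·2 = 8 = 1·7 + 1), so t ≡ 2·4 = 8 ≡ 1 (mod 7).
    Then x = 1 + 11·1 = 12, valid modulo lcm(11, 7) = 77: x ≡ 12 (mod 77).
  Combine with x ≡ 0 (mod 3); new modulus lcm = 231.
    Write x = 12 + 77·t and substitute into x ≡ 0 (mod 3): 77·t ≡ 0 − 12 = -12 (mod 3).
    Reduce coefficients mod 3: 2·t ≡ 0 (mod 3).
    The inverse of 2 mod 3 is 2 (since 2·2 = 4 = 1·3 + 1), so t ≡ 2·0 = 0 ≡ 0 (mod 3).
    Then x = 12 + 77·0 = 12, valid modulo lcm(77, 3) = 231: x ≡ 12 (mod 231).
  Combine with x ≡ 5 (mod 16); new modulus lcm = 3696.
    Write x = 12 + 231·t and substitute into x ≡ 5 (mod 16): 231·t ≡ 5 − 12 = -7 (mod 16).
    Reduce coefficients mod 16: 7·t ≡ 9 (mod 16).
    The inverse of 7 mod 16 is 7 (since 7·7 = 49 = 3·16 + 1), so t ≡ 7·9 = 63 ≡ 15 (mod 16).
    Then x = 12 + 231·15 = 3477, valid modulo lcm(231, 16) = 3696: x ≡ 3477 (mod 3696).
Verify against each original: 3477 mod 11 = 1, 3477 mod 7 = 5, 3477 mod 3 = 0, 3477 mod 16 = 5.

x ≡ 3477 (mod 3696).


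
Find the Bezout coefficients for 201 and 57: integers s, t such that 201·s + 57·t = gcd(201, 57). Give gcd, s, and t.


Euclidean algorithm on (201, 57) — divide until remainder is 0:
  201 = 3 · 57 + 30
  57 = 1 · 30 + 27
  30 = 1 · 27 + 3
  27 = 9 · 3 + 0
gcd(201, 57) = 3.
Track Bezout coefficients alongside the remainders: start with r₀ = 201 = a·1 + b·0 (s = 1, t = 0) and r₁ = 57 = a·0 + b·1 (s = 0, t = 1); each new remainder r_{k+1} = r_{k-1} − q_k·r_k inherits s_{k+1} = s_{k-1} − q_k·s_k, t_{k+1} = t_{k-1} − q_k·t_k, so r_k = a·s_k + b·t_k at every step:
  q = 3: r = 30, s = 1 − 3·0 = 1, t = 0 − 3·1 = -3  (check: 201·1 + 57·(-3) = 30)
  q = 1: r = 27, s = 0 − 1·1 = -1, t = 1 − 1·(-3) = 4  (check: 201·(-1) + 57·4 = 27)
  q = 1: r = 3, s = 1 − 1·(-1) = 2, t = -3 − 1·4 = -7  (check: 201·2 + 57·(-7) = 3)
The row with r = 3 (the gcd) gives the Bezout coefficients s = 2, t = -7.
Result: 201 · (2) + 57 · (-7) = 3.

gcd(201, 57) = 3; s = 2, t = -7 (check: 201·2 + 57·(-7) = 3).


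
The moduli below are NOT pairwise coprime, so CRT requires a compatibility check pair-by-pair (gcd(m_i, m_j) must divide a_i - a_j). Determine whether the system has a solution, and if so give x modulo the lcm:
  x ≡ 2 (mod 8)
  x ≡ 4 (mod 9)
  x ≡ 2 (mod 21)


Moduli 8, 9, 21 are not pairwise coprime, so CRT works modulo lcm(m_i) when all pairwise compatibility conditions hold.
Pairwise compatibility: gcd(m_i, m_j) must divide a_i - a_j for every pair.
Merge one congruence at a time:
  Start: x ≡ 2 (mod 8).
  Combine with x ≡ 4 (mod 9): gcd(8, 9) = 1; 4 - 2 = 2, which IS divisible by 1, so compatible.
    Write x = 2 + 8·t and substitute into x ≡ 4 (mod 9): 8·t ≡ 4 − 2 = 2 (mod 9).
    The inverse of 8 mod 9 is 8 (since 8·8 = 64 = 7·9 + 1), so t ≡ 8·2 = 16 ≡ 7 (mod 9).
    Then x = 2 + 8·7 = 58, valid modulo lcm(8, 9) = 72: x ≡ 58 (mod 72).
  Combine with x ≡ 2 (mod 21): gcd(72, 21) = 3, and 2 - 58 = -56 is NOT divisible by 3.
    ⇒ system is inconsistent (no integer solution).

No solution (the system is inconsistent).


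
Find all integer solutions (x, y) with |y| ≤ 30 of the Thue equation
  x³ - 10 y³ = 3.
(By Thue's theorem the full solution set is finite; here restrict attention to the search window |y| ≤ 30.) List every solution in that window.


The equation is x³ - 10y³ = 3. For fixed y, x³ = 10·y³ + 3, so a solution requires the RHS to be a perfect cube.
Strategy: iterate y from -30 to 30, compute RHS = 10·y³ + 3, and check whether it is a (positive or negative) perfect cube.
Check small values of y:
  y = 0: RHS = 3 is not a perfect cube.
  y = 1: RHS = 13 is not a perfect cube.
  y = -1: RHS = -7 is not a perfect cube.
  y = 2: RHS = 83 is not a perfect cube.
  y = -2: RHS = -77 is not a perfect cube.
  y = 3: RHS = 273 is not a perfect cube.
  y = -3: RHS = -267 is not a perfect cube.
Continuing the search up to |y| = 30 finds no solutions either.
No (x, y) in the scanned range satisfies the equation.

No integer solutions with |y| ≤ 30.


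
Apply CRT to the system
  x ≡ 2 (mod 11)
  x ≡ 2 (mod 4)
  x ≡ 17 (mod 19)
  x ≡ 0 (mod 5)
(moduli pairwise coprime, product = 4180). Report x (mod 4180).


Product of moduli M = 11 · 4 · 19 · 5 = 4180.
Merge one congruence at a time:
  Start: x ≡ 2 (mod 11).
  Combine with x ≡ 2 (mod 4); new modulus lcm = 44.
    Write x = 2 + 11·t and substitute into x ≡ 2 (mod 4): 11·t ≡ 2 − 2 = 0 (mod 4).
    Reduce coefficients mod 4: 3·t ≡ 0 (mod 4).
    The inverse of 3 mod 4 is 3 (since 3·3 = 9 = 2·4 + 1), so t ≡ 3·0 = 0 ≡ 0 (mod 4).
    Then x = 2 + 11·0 = 2, valid modulo lcm(11, 4) = 44: x ≡ 2 (mod 44).
  Combine with x ≡ 17 (mod 19); new modulus lcm = 836.
    Write x = 2 + 44·t and substitute into x ≡ 17 (mod 19): 44·t ≡ 17 − 2 = 15 (mod 19).
    Reduce coefficients mod 19: 6·t ≡ 15 (mod 19).
    The inverse of 6 mod 19 is 16 (since 6·16 = 96 = 5·19 + 1), so t ≡ 16·15 = 240 ≡ 12 (mod 19).
    Then x = 2 + 44·12 = 530, valid modulo lcm(44, 19) = 836: x ≡ 530 (mod 836).
  Combine with x ≡ 0 (mod 5); new modulus lcm = 4180.
    Write x = 530 + 836·t and substitute into x ≡ 0 (mod 5): 836·t ≡ 0 − 530 = -530 (mod 5).
    Reduce coefficients mod 5: 1·t ≡ 0 (mod 5).
    So t ≡ 0 (mod 5).
    Then x = 530 + 836·0 = 530, valid modulo lcm(836, 5) = 4180: x ≡ 530 (mod 4180).
Verify against each original: 530 mod 11 = 2, 530 mod 4 = 2, 530 mod 19 = 17, 530 mod 5 = 0.

x ≡ 530 (mod 4180).


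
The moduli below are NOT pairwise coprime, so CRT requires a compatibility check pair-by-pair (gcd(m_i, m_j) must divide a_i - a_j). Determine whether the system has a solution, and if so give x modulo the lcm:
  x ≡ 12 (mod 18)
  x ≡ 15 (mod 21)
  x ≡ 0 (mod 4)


Moduli 18, 21, 4 are not pairwise coprime, so CRT works modulo lcm(m_i) when all pairwise compatibility conditions hold.
Pairwise compatibility: gcd(m_i, m_j) must divide a_i - a_j for every pair.
Merge one congruence at a time:
  Start: x ≡ 12 (mod 18).
  Combine with x ≡ 15 (mod 21): gcd(18, 21) = 3; 15 - 12 = 3, which IS divisible by 3, so compatible.
    Write x = 12 + 18·t and substitute into x ≡ 15 (mod 21): 18·t ≡ 15 − 12 = 3 (mod 21).
    Divide the congruence (and modulus) by g = 3: 6·t ≡ 1 (mod 7).
    The inverse of 6 mod 7 is 6 (since 6·6 = 36 = 5·7 + 1), so t ≡ 6·1 = 6 ≡ 6 (mod 7).
    Then x = 12 + 18·6 = 120, valid modulo lcm(18, 21) = 126: x ≡ 120 (mod 126).
  Combine with x ≡ 0 (mod 4): gcd(126, 4) = 2; 0 - 120 = -120, which IS divisible by 2, so compatible.
    Write x = 120 + 126·t and substitute into x ≡ 0 (mod 4): 126·t ≡ 0 − 120 = -120 (mod 4).
    Divide the congruence (and modulus) by g = 2: 63·t ≡ -60 (mod 2).
    Reduce coefficients mod 2: 1·t ≡ 0 (mod 2).
    So t ≡ 0 (mod 2).
    Then x = 120 + 126·0 = 120, valid modulo lcm(126, 4) = 252: x ≡ 120 (mod 252).
Verify: 120 mod 18 = 12, 120 mod 21 = 15, 120 mod 4 = 0.

x ≡ 120 (mod 252).


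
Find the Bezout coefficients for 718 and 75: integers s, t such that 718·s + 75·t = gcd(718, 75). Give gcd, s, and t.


Euclidean algorithm on (718, 75) — divide until remainder is 0:
  718 = 9 · 75 + 43
  75 = 1 · 43 + 32
  43 = 1 · 32 + 11
  32 = 2 · 11 + 10
  11 = 1 · 10 + 1
  10 = 10 · 1 + 0
gcd(718, 75) = 1.
Track Bezout coefficients alongside the remainders: start with r₀ = 718 = a·1 + b·0 (s = 1, t = 0) and r₁ = 75 = a·0 + b·1 (s = 0, t = 1); each new remainder r_{k+1} = r_{k-1} − q_k·r_k inherits s_{k+1} = s_{k-1} − q_k·s_k, t_{k+1} = t_{k-1} − q_k·t_k, so r_k = a·s_k + b·t_k at every step:
  q = 9: r = 43, s = 1 − 9·0 = 1, t = 0 − 9·1 = -9  (check: 718·1 + 75·(-9) = 43)
  q = 1: r = 32, s = 0 − 1·1 = -1, t = 1 − 1·(-9) = 10  (check: 718·(-1) + 75·10 = 32)
  q = 1: r = 11, s = 1 − 1·(-1) = 2, t = -9 − 1·10 = -19  (check: 718·2 + 75·(-19) = 11)
  q = 2: r = 10, s = -1 − 2·2 = -5, t = 10 − 2·(-19) = 48  (check: 718·(-5) + 75·48 = 10)
  q = 1: r = 1, s = 2 − 1·(-5) = 7, t = -19 − 1·48 = -67  (check: 718·7 + 75·(-67) = 1)
The row with r = 1 (the gcd) gives the Bezout coefficients s = 7, t = -67.
Result: 718 · (7) + 75 · (-67) = 1.

gcd(718, 75) = 1; s = 7, t = -67 (check: 718·7 + 75·(-67) = 1).


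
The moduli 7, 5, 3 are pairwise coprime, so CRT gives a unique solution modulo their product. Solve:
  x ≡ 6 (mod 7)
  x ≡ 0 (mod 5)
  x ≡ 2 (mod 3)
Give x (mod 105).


Moduli 7, 5, 3 are pairwise coprime; by CRT there is a unique solution modulo M = 7 · 5 · 3 = 105.
Solve pairwise, accumulating the modulus:
  Start with x ≡ 6 (mod 7).
  Combine with x ≡ 0 (mod 5): since gcd(7, 5) = 1, we get a unique residue mod 35.
    Write x = 6 + 7·t and substitute into x ≡ 0 (mod 5): 7·t ≡ 0 − 6 = -6 (mod 5).
    Reduce coefficients mod 5: 2·t ≡ 4 (mod 5).
    The inverse of 2 mod 5 is 3 (since 2·3 = 6 = 1·5 + 1), so t ≡ 3·4 = 12 ≡ 2 (mod 5).
    Then x = 6 + 7·2 = 20, valid modulo lcm(7, 5) = 35: x ≡ 20 (mod 35).
  Combine with x ≡ 2 (mod 3): since gcd(35, 3) = 1, we get a unique residue mod 105.
    Write x = 20 + 35·t and substitute into x ≡ 2 (mod 3): 35·t ≡ 2 − 20 = -18 (mod 3).
    Reduce coefficients mod 3: 2·t ≡ 0 (mod 3).
    The inverse of 2 mod 3 is 2 (since 2·2 = 4 = 1·3 + 1), so t ≡ 2·0 = 0 ≡ 0 (mod 3).
    Then x = 20 + 35·0 = 20, valid modulo lcm(35, 3) = 105: x ≡ 20 (mod 105).
Verify: 20 mod 7 = 6 ✓, 20 mod 5 = 0 ✓, 20 mod 3 = 2 ✓.

x ≡ 20 (mod 105).


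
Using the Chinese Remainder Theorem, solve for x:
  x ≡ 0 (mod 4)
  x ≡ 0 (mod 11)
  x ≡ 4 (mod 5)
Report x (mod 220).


Moduli 4, 11, 5 are pairwise coprime; by CRT there is a unique solution modulo M = 4 · 11 · 5 = 220.
Solve pairwise, accumulating the modulus:
  Start with x ≡ 0 (mod 4).
  Combine with x ≡ 0 (mod 11): since gcd(4, 11) = 1, we get a unique residue mod 44.
    Write x = 0 + 4·t and substitute into x ≡ 0 (mod 11): 4·t ≡ 0 − 0 = 0 (mod 11).
    The inverse of 4 mod 11 is 3 (since 4·3 = 12 = 1·11 + 1), so t ≡ 3·0 = 0 ≡ 0 (mod 11).
    Then x = 0 + 4·0 = 0, valid modulo lcm(4, 11) = 44: x ≡ 0 (mod 44).
  Combine with x ≡ 4 (mod 5): since gcd(44, 5) = 1, we get a unique residue mod 220.
    Write x = 0 + 44·t and substitute into x ≡ 4 (mod 5): 44·t ≡ 4 − 0 = 4 (mod 5).
    Reduce coefficients mod 5: 4·t ≡ 4 (mod 5).
    The inverse of 4 mod 5 is 4 (since 4·4 = 16 = 3·5 + 1), so t ≡ 4·4 = 16 ≡ 1 (mod 5).
    Then x = 0 + 44·1 = 44, valid modulo lcm(44, 5) = 220: x ≡ 44 (mod 220).
Verify: 44 mod 4 = 0 ✓, 44 mod 11 = 0 ✓, 44 mod 5 = 4 ✓.

x ≡ 44 (mod 220).


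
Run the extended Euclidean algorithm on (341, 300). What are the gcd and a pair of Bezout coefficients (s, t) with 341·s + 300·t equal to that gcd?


Euclidean algorithm on (341, 300) — divide until remainder is 0:
  341 = 1 · 300 + 41
  300 = 7 · 41 + 13
  41 = 3 · 13 + 2
  13 = 6 · 2 + 1
  2 = 2 · 1 + 0
gcd(341, 300) = 1.
Track Bezout coefficients alongside the remainders: start with r₀ = 341 = a·1 + b·0 (s = 1, t = 0) and r₁ = 300 = a·0 + b·1 (s = 0, t = 1); each new remainder r_{k+1} = r_{k-1} − q_k·r_k inherits s_{k+1} = s_{k-1} − q_k·s_k, t_{k+1} = t_{k-1} − q_k·t_k, so r_k = a·s_k + b·t_k at every step:
  q = 1: r = 41, s = 1 − 1·0 = 1, t = 0 − 1·1 = -1  (check: 341·1 + 300·(-1) = 41)
  q = 7: r = 13, s = 0 − 7·1 = -7, t = 1 − 7·(-1) = 8  (check: 341·(-7) + 300·8 = 13)
  q = 3: r = 2, s = 1 − 3·(-7) = 22, t = -1 − 3·8 = -25  (check: 341·22 + 300·(-25) = 2)
  q = 6: r = 1, s = -7 − 6·22 = -139, t = 8 − 6·(-25) = 158  (check: 341·(-139) + 300·158 = 1)
The row with r = 1 (the gcd) gives the Bezout coefficients s = -139, t = 158.
Result: 341 · (-139) + 300 · (158) = 1.

gcd(341, 300) = 1; s = -139, t = 158 (check: 341·(-139) + 300·158 = 1).


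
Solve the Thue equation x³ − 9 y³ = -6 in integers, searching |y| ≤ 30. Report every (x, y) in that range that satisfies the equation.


The equation is x³ - 9y³ = -6. For fixed y, x³ = 9·y³ − 6, so a solution requires the RHS to be a perfect cube.
Strategy: iterate y from -30 to 30, compute RHS = 9·y³ − 6, and check whether it is a (positive or negative) perfect cube.
Check small values of y:
  y = 0: RHS = -6 is not a perfect cube.
  y = 1: RHS = 3 is not a perfect cube.
  y = -1: RHS = -15 is not a perfect cube.
  y = 2: RHS = 66 is not a perfect cube.
  y = -2: RHS = -78 is not a perfect cube.
  y = 3: RHS = 237 is not a perfect cube.
  y = -3: RHS = -249 is not a perfect cube.
Continuing the search up to |y| = 30 finds no solutions either.
No (x, y) in the scanned range satisfies the equation.

No integer solutions with |y| ≤ 30.


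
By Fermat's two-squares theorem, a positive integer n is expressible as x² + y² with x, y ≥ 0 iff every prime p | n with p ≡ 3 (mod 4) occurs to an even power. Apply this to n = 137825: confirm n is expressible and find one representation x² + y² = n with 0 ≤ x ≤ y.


Step 1: Factor n = 137825 = 5^2 · 37 · 149.
Step 2: Check the mod-4 condition on each prime factor: 5 ≡ 1 (mod 4), exponent 2; 37 ≡ 1 (mod 4), exponent 1; 149 ≡ 1 (mod 4), exponent 1.
All primes ≡ 3 (mod 4) appear to even exponent (or don't appear), so by the two-squares theorem n IS expressible as a sum of two squares.
Step 3: Build a representation. Group n = k² · m with k = 5 and m = 37 · 149 = 5513 (a product of primes ≡ 1 (mod 4)); a representation of m scales to one of n via (k·x)² + (k·y)² = k²(x² + y²). Each prime p ≡ 1 (mod 4) is itself a sum of two squares; find a² by testing p − a² for a perfect square:
  37: 37 − 1² = 36 = 6² ⇒ 37 = 1² + 6².
  149: 149 − 1² = 148, 149 − 2² = 145, 149 − 3² = 140, 149 − 4² = 133, 149 − 5² = 124, 149 − 6² = 113, 149 − 7² = 100 = 10² ⇒ 149 = 7² + 10².
  Combine using the Brahmagupta–Fibonacci identity (a² + b²)(c² + d²) = (ac − bd)² + (ad + bc)² = (ac + bd)² + (ad − bc)²:
  37 · 149 = 5513: from (1² + 6²)(7² + 10²), take (1·7 − 6·10, 1·10 + 6·7) = (7 − 60, 10 + 42) = (-53, 52); dropping signs (only squares matter) gives (53, 52); check 53² + 52² = 2809 + 2704 = 5513 ✓.
  Scale by k = 5: (5·53, 5·52) = (265, 260).
Step 4: Order so x ≤ y and verify: 260² + 265² = 67600 + 70225 = 137825 = n. ✓

n = 137825 = 260² + 265² (one valid representation with x ≤ y).


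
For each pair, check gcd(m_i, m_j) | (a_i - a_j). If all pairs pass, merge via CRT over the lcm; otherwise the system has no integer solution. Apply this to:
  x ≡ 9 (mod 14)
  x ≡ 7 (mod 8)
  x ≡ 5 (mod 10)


Moduli 14, 8, 10 are not pairwise coprime, so CRT works modulo lcm(m_i) when all pairwise compatibility conditions hold.
Pairwise compatibility: gcd(m_i, m_j) must divide a_i - a_j for every pair.
Merge one congruence at a time:
  Start: x ≡ 9 (mod 14).
  Combine with x ≡ 7 (mod 8): gcd(14, 8) = 2; 7 - 9 = -2, which IS divisible by 2, so compatible.
    Write x = 9 + 14·t and substitute into x ≡ 7 (mod 8): 14·t ≡ 7 − 9 = -2 (mod 8).
    Divide the congruence (and modulus) by g = 2: 7·t ≡ -1 (mod 4).
    Reduce coefficients mod 4: 3·t ≡ 3 (mod 4).
    The inverse of 3 mod 4 is 3 (since 3·3 = 9 = 2·4 + 1), so t ≡ 3·3 = 9 ≡ 1 (mod 4).
    Then x = 9 + 14·1 = 23, valid modulo lcm(14, 8) = 56: x ≡ 23 (mod 56).
  Combine with x ≡ 5 (mod 10): gcd(56, 10) = 2; 5 - 23 = -18, which IS divisible by 2, so compatible.
    Write x = 23 + 56·t and substitute into x ≡ 5 (mod 10): 56·t ≡ 5 − 23 = -18 (mod 10).
    Divide the congruence (and modulus) by g = 2: 28·t ≡ -9 (mod 5).
    Reduce coefficients mod 5: 3·t ≡ 1 (mod 5).
    The inverse of 3 mod 5 is 2 (since 3·2 = 6 = 1·5 + 1), so t ≡ 2·1 = 2 ≡ 2 (mod 5).
    Then x = 23 + 56·2 = 135, valid modulo lcm(56, 10) = 280: x ≡ 135 (mod 280).
Verify: 135 mod 14 = 9, 135 mod 8 = 7, 135 mod 10 = 5.

x ≡ 135 (mod 280).


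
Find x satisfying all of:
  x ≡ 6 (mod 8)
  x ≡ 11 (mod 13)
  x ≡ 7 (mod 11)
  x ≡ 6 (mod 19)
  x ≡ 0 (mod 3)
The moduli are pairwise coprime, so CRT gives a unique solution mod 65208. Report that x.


Product of moduli M = 8 · 13 · 11 · 19 · 3 = 65208.
Merge one congruence at a time:
  Start: x ≡ 6 (mod 8).
  Combine with x ≡ 11 (mod 13); new modulus lcm = 104.
    Write x = 6 + 8·t and substitute into x ≡ 11 (mod 13): 8·t ≡ 11 − 6 = 5 (mod 13).
    The inverse of 8 mod 13 is 5 (since 8·5 = 40 = 3·13 + 1), so t ≡ 5·5 = 25 ≡ 12 (mod 13).
    Then x = 6 + 8·12 = 102, valid modulo lcm(8, 13) = 104: x ≡ 102 (mod 104).
  Combine with x ≡ 7 (mod 11); new modulus lcm = 1144.
    Write x = 102 + 104·t and substitute into x ≡ 7 (mod 11): 104·t ≡ 7 − 102 = -95 (mod 11).
    Reduce coefficients mod 11: 5·t ≡ 4 (mod 11).
    The inverse of 5 mod 11 is 9 (since 5·9 = 45 = 4·11 + 1), so t ≡ 9·4 = 36 ≡ 3 (mod 11).
    Then x = 102 + 104·3 = 414, valid modulo lcm(104, 11) = 1144: x ≡ 414 (mod 1144).
  Combine with x ≡ 6 (mod 19); new modulus lcm = 21736.
    Write x = 414 + 1144·t and substitute into x ≡ 6 (mod 19): 1144·t ≡ 6 − 414 = -408 (mod 19).
    Reduce coefficients mod 19: 4·t ≡ 10 (mod 19).
    The inverse of 4 mod 19 is 5 (since 4·5 = 20 = 1·19 + 1), so t ≡ 5·10 = 50 ≡ 12 (mod 19).
    Then x = 414 + 1144·12 = 14142, valid modulo lcm(1144, 19) = 21736: x ≡ 14142 (mod 21736).
  Combine with x ≡ 0 (mod 3); new modulus lcm = 65208.
    Write x = 14142 + 21736·t and substitute into x ≡ 0 (mod 3): 21736·t ≡ 0 − 14142 = -14142 (mod 3).
    Reduce coefficients mod 3: 1·t ≡ 0 (mod 3).
    So t ≡ 0 (mod 3).
    Then x = 14142 + 21736·0 = 14142, valid modulo lcm(21736, 3) = 65208: x ≡ 14142 (mod 65208).
Verify against each original: 14142 mod 8 = 6, 14142 mod 13 = 11, 14142 mod 11 = 7, 14142 mod 19 = 6, 14142 mod 3 = 0.

x ≡ 14142 (mod 65208).


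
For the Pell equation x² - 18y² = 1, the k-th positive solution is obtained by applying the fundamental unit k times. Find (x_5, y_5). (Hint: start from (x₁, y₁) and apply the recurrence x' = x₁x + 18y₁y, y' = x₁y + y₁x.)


Step 1: Find the fundamental solution (x₁, y₁) of x² - 18y² = 1.
  Expand √18 as a continued fraction. a₀ = ⌊√18⌋ = 4; iterate m_{k+1} = d_k·a_k − m_k, d_{k+1} = (18 − m_{k+1}²)/d_k, a_{k+1} = ⌊(a₀ + m_{k+1})/d_{k+1}⌋ (starting m₀ = 0, d₀ = 1), with convergents p_k = a_k·p_{k-1} + p_{k-2}, q_k = a_k·q_{k-1} + q_{k-2} (p₋₁ = 1, q₋₁ = 0):
  k = 0: a₀ = 4; p₀/q₀ = 4/1; p₀² − 18·q₀² = 16 − 18 = -2.
  k = 1: m = 4, d = 2, a = ⌊(4 + 4)/2⌋ = 4; p/q = (4·4 + 1)/(4·1 + 0) = 17/4; p² − 18·q² = 289 − 288 = 1.
  The first convergent with p² − 18·q² = 1 gives the fundamental solution (x₁, y₁) = (17, 4).
Step 2: Apply the recurrence (x_{n+1}, y_{n+1}) = (x₁x_n + 18y₁y_n, x₁y_n + y₁x_n) repeatedly.
  From (x_1, y_1) = (17, 4): x_2 = 17·17 + 18·4·4 = 577; y_2 = 17·4 + 4·17 = 136.
  From (x_2, y_2) = (577, 136): x_3 = 17·577 + 18·4·136 = 19601; y_3 = 17·136 + 4·577 = 4620.
  From (x_3, y_3) = (19601, 4620): x_4 = 17·19601 + 18·4·4620 = 665857; y_4 = 17·4620 + 4·19601 = 156944.
  From (x_4, y_4) = (665857, 156944): x_5 = 17·665857 + 18·4·156944 = 22619537; y_5 = 17·156944 + 4·665857 = 5331476.
Step 3: Verify x_5² - 18·y_5² = 511643454094369 - 511643454094368 = 1 (should be 1). ✓

(x_1, y_1) = (17, 4); (x_5, y_5) = (22619537, 5331476).


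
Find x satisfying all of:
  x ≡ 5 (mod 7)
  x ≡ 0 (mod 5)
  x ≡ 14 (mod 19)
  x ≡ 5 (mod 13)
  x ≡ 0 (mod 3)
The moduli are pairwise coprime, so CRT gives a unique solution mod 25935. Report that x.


Product of moduli M = 7 · 5 · 19 · 13 · 3 = 25935.
Merge one congruence at a time:
  Start: x ≡ 5 (mod 7).
  Combine with x ≡ 0 (mod 5); new modulus lcm = 35.
    Write x = 5 + 7·t and substitute into x ≡ 0 (mod 5): 7·t ≡ 0 − 5 = -5 (mod 5).
    Reduce coefficients mod 5: 2·t ≡ 0 (mod 5).
    The inverse of 2 mod 5 is 3 (since 2·3 = 6 = 1·5 + 1), so t ≡ 3·0 = 0 ≡ 0 (mod 5).
    Then x = 5 + 7·0 = 5, valid modulo lcm(7, 5) = 35: x ≡ 5 (mod 35).
  Combine with x ≡ 14 (mod 19); new modulus lcm = 665.
    Write x = 5 + 35·t and substitute into x ≡ 14 (mod 19): 35·t ≡ 14 − 5 = 9 (mod 19).
    Reduce coefficients mod 19: 16·t ≡ 9 (mod 19).
    The inverse of 16 mod 19 is 6 (since 16·6 = 96 = 5·19 + 1), so t ≡ 6·9 = 54 ≡ 16 (mod 19).
    Then x = 5 + 35·16 = 565, valid modulo lcm(35, 19) = 665: x ≡ 565 (mod 665).
  Combine with x ≡ 5 (mod 13); new modulus lcm = 8645.
    Write x = 565 + 665·t and substitute into x ≡ 5 (mod 13): 665·t ≡ 5 − 565 = -560 (mod 13).
    Reduce coefficients mod 13: 2·t ≡ 12 (mod 13).
    The inverse of 2 mod 13 is 7 (since 2·7 = 14 = 1·13 + 1), so t ≡ 7·12 = 84 ≡ 6 (mod 13).
    Then x = 565 + 665·6 = 4555, valid modulo lcm(665, 13) = 8645: x ≡ 4555 (mod 8645).
  Combine with x ≡ 0 (mod 3); new modulus lcm = 25935.
    Write x = 4555 + 8645·t and substitute into x ≡ 0 (mod 3): 8645·t ≡ 0 − 4555 = -4555 (mod 3).
    Reduce coefficients mod 3: 2·t ≡ 2 (mod 3).
    The inverse of 2 mod 3 is 2 (since 2·2 = 4 = 1·3 + 1), so t ≡ 2·2 = 4 ≡ 1 (mod 3).
    Then x = 4555 + 8645·1 = 13200, valid modulo lcm(8645, 3) = 25935: x ≡ 13200 (mod 25935).
Verify against each original: 13200 mod 7 = 5, 13200 mod 5 = 0, 13200 mod 19 = 14, 13200 mod 13 = 5, 13200 mod 3 = 0.

x ≡ 13200 (mod 25935).


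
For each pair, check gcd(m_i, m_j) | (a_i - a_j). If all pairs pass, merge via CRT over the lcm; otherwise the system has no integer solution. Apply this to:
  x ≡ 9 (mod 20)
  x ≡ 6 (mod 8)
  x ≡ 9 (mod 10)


Moduli 20, 8, 10 are not pairwise coprime, so CRT works modulo lcm(m_i) when all pairwise compatibility conditions hold.
Pairwise compatibility: gcd(m_i, m_j) must divide a_i - a_j for every pair.
Merge one congruence at a time:
  Start: x ≡ 9 (mod 20).
  Combine with x ≡ 6 (mod 8): gcd(20, 8) = 4, and 6 - 9 = -3 is NOT divisible by 4.
    ⇒ system is inconsistent (no integer solution).

No solution (the system is inconsistent).


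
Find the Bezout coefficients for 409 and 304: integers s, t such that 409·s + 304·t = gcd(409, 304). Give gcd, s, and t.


Euclidean algorithm on (409, 304) — divide until remainder is 0:
  409 = 1 · 304 + 105
  304 = 2 · 105 + 94
  105 = 1 · 94 + 11
  94 = 8 · 11 + 6
  11 = 1 · 6 + 5
  6 = 1 · 5 + 1
  5 = 5 · 1 + 0
gcd(409, 304) = 1.
Track Bezout coefficients alongside the remainders: start with r₀ = 409 = a·1 + b·0 (s = 1, t = 0) and r₁ = 304 = a·0 + b·1 (s = 0, t = 1); each new remainder r_{k+1} = r_{k-1} − q_k·r_k inherits s_{k+1} = s_{k-1} − q_k·s_k, t_{k+1} = t_{k-1} − q_k·t_k, so r_k = a·s_k + b·t_k at every step:
  q = 1: r = 105, s = 1 − 1·0 = 1, t = 0 − 1·1 = -1  (check: 409·1 + 304·(-1) = 105)
  q = 2: r = 94, s = 0 − 2·1 = -2, t = 1 − 2·(-1) = 3  (check: 409·(-2) + 304·3 = 94)
  q = 1: r = 11, s = 1 − 1·(-2) = 3, t = -1 − 1·3 = -4  (check: 409·3 + 304·(-4) = 11)
  q = 8: r = 6, s = -2 − 8·3 = -26, t = 3 − 8·(-4) = 35  (check: 409·(-26) + 304·35 = 6)
  q = 1: r = 5, s = 3 − 1·(-26) = 29, t = -4 − 1·35 = -39  (check: 409·29 + 304·(-39) = 5)
  q = 1: r = 1, s = -26 − 1·29 = -55, t = 35 − 1·(-39) = 74  (check: 409·(-55) + 304·74 = 1)
The row with r = 1 (the gcd) gives the Bezout coefficients s = -55, t = 74.
Result: 409 · (-55) + 304 · (74) = 1.

gcd(409, 304) = 1; s = -55, t = 74 (check: 409·(-55) + 304·74 = 1).
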